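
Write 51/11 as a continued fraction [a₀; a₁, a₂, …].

51 ÷ 11 → quotient 4, remainder 7
11 ÷ 7 → quotient 1, remainder 4
7 ÷ 4 → quotient 1, remainder 3
4 ÷ 3 → quotient 1, remainder 1
3 ÷ 1 → quotient 3, remainder 0

[4; 1, 1, 1, 3]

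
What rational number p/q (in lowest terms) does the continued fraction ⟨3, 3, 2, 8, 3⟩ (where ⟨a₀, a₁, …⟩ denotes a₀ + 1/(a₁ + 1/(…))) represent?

Compute successive convergents:
a_0 = 3: 3/1
a_1 = 3: 10/3
a_2 = 2: 23/7
a_3 = 8: 194/59
a_4 = 3: 605/184

605/184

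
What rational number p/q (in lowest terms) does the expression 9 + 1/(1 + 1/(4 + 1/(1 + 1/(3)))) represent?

a_0 = 9: 9/1
a_1 = 1: 10/1
a_2 = 4: 49/5
a_3 = 1: 59/6
a_4 = 3: 226/23

226/23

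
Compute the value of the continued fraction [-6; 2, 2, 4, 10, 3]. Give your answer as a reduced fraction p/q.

Starting at the tail and folding back:
Start with 3.
10 + 1/(3/1) = 10 + 1/3 = 31/3
4 + 1/(31/3) = 4 + 3/31 = 127/31
2 + 1/(127/31) = 2 + 31/127 = 285/127
2 + 1/(285/127) = 2 + 127/285 = 697/285
-6 + 1/(697/285) = -6 + 285/697 = -3897/697

-3897/697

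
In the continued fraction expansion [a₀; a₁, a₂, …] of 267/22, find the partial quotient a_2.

Run the Euclidean algorithm, recording each quotient:
267 = 12·22 + 3, so a_0 = 12
22 = 7·3 + 1, so a_1 = 7
3 = 3·1 + 0, so a_2 = 3

3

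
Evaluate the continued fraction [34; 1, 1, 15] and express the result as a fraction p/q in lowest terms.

Use the convergent recurrence hₖ = aₖ·hₖ₋₁ + hₖ₋₂ (and likewise for the denominators kₖ):
a_0 = 34: 34/1
a_1 = 1: 35/1
a_2 = 1: 69/2
a_3 = 15: 1070/31

1070/31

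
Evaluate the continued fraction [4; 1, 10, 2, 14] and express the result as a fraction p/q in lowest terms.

Starting at the tail and folding back:
Start with 14.
2 + 1/(14/1) = 2 + 1/14 = 29/14
10 + 1/(29/14) = 10 + 14/29 = 304/29
1 + 1/(304/29) = 1 + 29/304 = 333/304
4 + 1/(333/304) = 4 + 304/333 = 1636/333

1636/333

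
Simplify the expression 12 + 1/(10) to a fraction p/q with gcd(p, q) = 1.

a_0 = 12: 12/1
a_1 = 10: 121/10

121/10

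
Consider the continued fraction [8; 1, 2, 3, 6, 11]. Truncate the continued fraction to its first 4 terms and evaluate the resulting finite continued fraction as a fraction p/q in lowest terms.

87/10

Use the convergent recurrence hₖ = aₖ·hₖ₋₁ + hₖ₋₂ (and likewise for the denominators kₖ):
a_0 = 8: 8/1
a_1 = 1: 9/1
a_2 = 2: 26/3
a_3 = 3: 87/10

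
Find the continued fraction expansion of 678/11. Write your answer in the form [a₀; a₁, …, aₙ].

[61; 1, 1, 1, 3]

678 = 61·11 + 7, so a_0 = 61
11 = 1·7 + 4, so a_1 = 1
7 = 1·4 + 3, so a_2 = 1
4 = 1·3 + 1, so a_3 = 1
3 = 3·1 + 0, so a_4 = 3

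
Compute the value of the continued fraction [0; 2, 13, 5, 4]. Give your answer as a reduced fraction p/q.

277/575

Start with 4.
5 + 1/(4/1) = 5 + 1/4 = 21/4
13 + 1/(21/4) = 13 + 4/21 = 277/21
2 + 1/(277/21) = 2 + 21/277 = 575/277
0 + 1/(575/277) = 0 + 277/575 = 277/575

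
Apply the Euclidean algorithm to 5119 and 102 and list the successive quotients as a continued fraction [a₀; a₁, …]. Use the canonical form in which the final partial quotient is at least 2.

[50; 5, 2, 1, 2, 2]

Repeatedly divide and take the remainder:
5119 ÷ 102 → quotient 50, remainder 19
102 ÷ 19 → quotient 5, remainder 7
19 ÷ 7 → quotient 2, remainder 5
7 ÷ 5 → quotient 1, remainder 2
5 ÷ 2 → quotient 2, remainder 1
2 ÷ 1 → quotient 2, remainder 0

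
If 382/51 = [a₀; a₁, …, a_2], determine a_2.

25

382 ÷ 51 → quotient 7, remainder 25
51 ÷ 25 → quotient 2, remainder 1
25 ÷ 1 → quotient 25, remainder 0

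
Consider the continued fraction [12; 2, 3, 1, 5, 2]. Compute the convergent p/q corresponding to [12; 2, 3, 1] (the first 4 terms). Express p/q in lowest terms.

112/9

Starting at the tail and folding back:
Start with 1.
3 + 1/(1/1) = 3 + 1/1 = 4/1
2 + 1/(4/1) = 2 + 1/4 = 9/4
12 + 1/(9/4) = 12 + 4/9 = 112/9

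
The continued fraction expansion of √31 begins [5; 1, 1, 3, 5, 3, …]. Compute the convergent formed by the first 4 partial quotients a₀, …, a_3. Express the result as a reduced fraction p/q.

39/7

a_0 = 5: 5/1
a_1 = 1: 6/1
a_2 = 1: 11/2
a_3 = 3: 39/7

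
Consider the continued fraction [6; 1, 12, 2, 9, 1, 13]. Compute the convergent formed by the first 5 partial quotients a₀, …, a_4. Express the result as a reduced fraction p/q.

Start with 9.
2 + 1/(9/1) = 2 + 1/9 = 19/9
12 + 1/(19/9) = 12 + 9/19 = 237/19
1 + 1/(237/19) = 1 + 19/237 = 256/237
6 + 1/(256/237) = 6 + 237/256 = 1773/256

1773/256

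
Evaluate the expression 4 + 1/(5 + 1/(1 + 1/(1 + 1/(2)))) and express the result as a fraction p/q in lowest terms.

117/28

Start with 2.
1 + 1/(2/1) = 1 + 1/2 = 3/2
1 + 1/(3/2) = 1 + 2/3 = 5/3
5 + 1/(5/3) = 5 + 3/5 = 28/5
4 + 1/(28/5) = 4 + 5/28 = 117/28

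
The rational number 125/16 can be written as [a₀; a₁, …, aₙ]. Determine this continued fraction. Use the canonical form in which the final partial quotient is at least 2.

Repeatedly divide and take the remainder:
⌊125/16⌋ = 7, remainder 13
⌊16/13⌋ = 1, remainder 3
⌊13/3⌋ = 4, remainder 1
⌊3/1⌋ = 3, remainder 0

[7; 1, 4, 3]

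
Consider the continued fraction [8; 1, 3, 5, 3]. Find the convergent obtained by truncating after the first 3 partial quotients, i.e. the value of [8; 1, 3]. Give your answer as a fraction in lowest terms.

35/4

Start with 3.
1 + 1/(3/1) = 1 + 1/3 = 4/3
8 + 1/(4/3) = 8 + 3/4 = 35/4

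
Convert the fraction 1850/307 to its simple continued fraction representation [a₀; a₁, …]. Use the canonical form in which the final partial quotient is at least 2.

[6; 38, 2, 1, 2]

1850 = 6·307 + 8, so a_0 = 6
307 = 38·8 + 3, so a_1 = 38
8 = 2·3 + 2, so a_2 = 2
3 = 1·2 + 1, so a_3 = 1
2 = 2·1 + 0, so a_4 = 2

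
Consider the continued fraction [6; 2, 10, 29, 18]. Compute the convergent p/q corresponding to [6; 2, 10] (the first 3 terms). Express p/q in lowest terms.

Work from the innermost term outward:
Start with 10.
2 + 1/(10/1) = 2 + 1/10 = 21/10
6 + 1/(21/10) = 6 + 10/21 = 136/21

136/21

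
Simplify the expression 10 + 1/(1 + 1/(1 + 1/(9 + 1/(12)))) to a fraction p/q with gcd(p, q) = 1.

Use the convergent recurrence hₖ = aₖ·hₖ₋₁ + hₖ₋₂ (and likewise for the denominators kₖ):
a_0 = 10: 10/1
a_1 = 1: 11/1
a_2 = 1: 21/2
a_3 = 9: 200/19
a_4 = 12: 2421/230

2421/230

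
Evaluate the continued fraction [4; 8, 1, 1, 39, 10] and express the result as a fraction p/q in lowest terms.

a_0 = 4: 4/1
a_1 = 8: 33/8
a_2 = 1: 37/9
a_3 = 1: 70/17
a_4 = 39: 2767/672
a_5 = 10: 27740/6737

27740/6737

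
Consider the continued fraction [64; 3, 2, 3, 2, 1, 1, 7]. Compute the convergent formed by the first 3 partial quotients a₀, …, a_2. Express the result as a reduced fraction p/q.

Start with 2.
3 + 1/(2/1) = 3 + 1/2 = 7/2
64 + 1/(7/2) = 64 + 2/7 = 450/7

450/7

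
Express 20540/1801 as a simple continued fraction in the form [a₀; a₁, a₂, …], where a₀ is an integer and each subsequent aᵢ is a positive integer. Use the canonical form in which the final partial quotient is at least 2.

[11; 2, 2, 7, 1, 42]

20540 = 11·1801 + 729, so a_0 = 11
1801 = 2·729 + 343, so a_1 = 2
729 = 2·343 + 43, so a_2 = 2
343 = 7·43 + 42, so a_3 = 7
43 = 1·42 + 1, so a_4 = 1
42 = 42·1 + 0, so a_5 = 42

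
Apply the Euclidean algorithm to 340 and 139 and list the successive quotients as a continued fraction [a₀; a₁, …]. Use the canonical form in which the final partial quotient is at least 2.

Repeatedly divide and take the remainder:
⌊340/139⌋ = 2, remainder 62
⌊139/62⌋ = 2, remainder 15
⌊62/15⌋ = 4, remainder 2
⌊15/2⌋ = 7, remainder 1
⌊2/1⌋ = 2, remainder 0

[2; 2, 4, 7, 2]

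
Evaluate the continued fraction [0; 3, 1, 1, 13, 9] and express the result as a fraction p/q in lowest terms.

245/862

a_0 = 0: 0/1
a_1 = 3: 1/3
a_2 = 1: 1/4
a_3 = 1: 2/7
a_4 = 13: 27/95
a_5 = 9: 245/862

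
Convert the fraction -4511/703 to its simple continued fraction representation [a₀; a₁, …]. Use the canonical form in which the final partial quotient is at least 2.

[-7; 1, 1, 2, 1, 1, 58]

-4511 = -7·703 + 410, so a_0 = -7
703 = 1·410 + 293, so a_1 = 1
410 = 1·293 + 117, so a_2 = 1
293 = 2·117 + 59, so a_3 = 2
117 = 1·59 + 58, so a_4 = 1
59 = 1·58 + 1, so a_5 = 1
58 = 58·1 + 0, so a_6 = 58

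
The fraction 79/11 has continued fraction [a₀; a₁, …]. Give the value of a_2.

⌊79/11⌋ = 7, remainder 2
⌊11/2⌋ = 5, remainder 1
⌊2/1⌋ = 2, remainder 0

2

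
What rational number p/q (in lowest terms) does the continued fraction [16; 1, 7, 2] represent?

287/17

a_0 = 16: 16/1
a_1 = 1: 17/1
a_2 = 7: 135/8
a_3 = 2: 287/17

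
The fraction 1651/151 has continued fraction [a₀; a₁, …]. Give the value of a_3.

10

⌊1651/151⌋ = 10, remainder 141
⌊151/141⌋ = 1, remainder 10
⌊141/10⌋ = 14, remainder 1
⌊10/1⌋ = 10, remainder 0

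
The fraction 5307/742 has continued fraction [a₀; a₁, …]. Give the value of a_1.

6

5307 = 7·742 + 113, so a_0 = 7
742 = 6·113 + 64, so a_1 = 6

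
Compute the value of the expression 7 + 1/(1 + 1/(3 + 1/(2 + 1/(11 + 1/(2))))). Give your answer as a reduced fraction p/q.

a_0 = 7: 7/1
a_1 = 1: 8/1
a_2 = 3: 31/4
a_3 = 2: 70/9
a_4 = 11: 801/103
a_5 = 2: 1672/215

1672/215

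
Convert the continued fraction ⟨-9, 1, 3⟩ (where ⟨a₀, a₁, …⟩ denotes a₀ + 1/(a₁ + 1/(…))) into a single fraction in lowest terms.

Compute successive convergents:
a_0 = -9: -9/1
a_1 = 1: -8/1
a_2 = 3: -33/4

-33/4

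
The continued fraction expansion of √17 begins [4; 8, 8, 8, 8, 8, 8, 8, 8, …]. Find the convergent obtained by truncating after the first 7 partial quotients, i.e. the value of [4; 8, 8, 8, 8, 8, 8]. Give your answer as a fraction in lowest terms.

a_0 = 4: 4/1
a_1 = 8: 33/8
a_2 = 8: 268/65
a_3 = 8: 2177/528
a_4 = 8: 17684/4289
a_5 = 8: 143649/34840
a_6 = 8: 1166876/283009

1166876/283009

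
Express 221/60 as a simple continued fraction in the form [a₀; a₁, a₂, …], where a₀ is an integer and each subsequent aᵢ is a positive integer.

221 = 3·60 + 41, so a_0 = 3
60 = 1·41 + 19, so a_1 = 1
41 = 2·19 + 3, so a_2 = 2
19 = 6·3 + 1, so a_3 = 6
3 = 3·1 + 0, so a_4 = 3

[3; 1, 2, 6, 3]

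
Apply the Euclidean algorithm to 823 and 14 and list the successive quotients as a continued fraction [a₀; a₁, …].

[58; 1, 3, 1, 2]

823 ÷ 14 → quotient 58, remainder 11
14 ÷ 11 → quotient 1, remainder 3
11 ÷ 3 → quotient 3, remainder 2
3 ÷ 2 → quotient 1, remainder 1
2 ÷ 1 → quotient 2, remainder 0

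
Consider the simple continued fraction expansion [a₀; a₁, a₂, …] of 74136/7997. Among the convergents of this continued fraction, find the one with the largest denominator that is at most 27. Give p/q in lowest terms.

102/11

a_0 = 9: 9/1  (≤ bound)
a_1 = 3: 28/3  (≤ bound)
a_2 = 1: 37/4  (≤ bound)
a_3 = 2: 102/11  (≤ bound)
a_4 = 3: 343/37  (> 27, stop)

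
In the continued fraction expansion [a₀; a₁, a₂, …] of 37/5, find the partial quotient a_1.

Apply division with remainder until the remainder is 0:
37 ÷ 5 → quotient 7, remainder 2
5 ÷ 2 → quotient 2, remainder 1

2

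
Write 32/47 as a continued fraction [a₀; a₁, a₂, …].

Run the Euclidean algorithm, recording each quotient:
⌊32/47⌋ = 0, remainder 32
⌊47/32⌋ = 1, remainder 15
⌊32/15⌋ = 2, remainder 2
⌊15/2⌋ = 7, remainder 1
⌊2/1⌋ = 2, remainder 0

[0; 1, 2, 7, 2]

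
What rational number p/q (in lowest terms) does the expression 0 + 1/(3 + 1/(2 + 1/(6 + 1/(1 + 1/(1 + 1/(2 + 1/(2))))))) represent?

170/589

Start with 2.
2 + 1/(2/1) = 2 + 1/2 = 5/2
1 + 1/(5/2) = 1 + 2/5 = 7/5
1 + 1/(7/5) = 1 + 5/7 = 12/7
6 + 1/(12/7) = 6 + 7/12 = 79/12
2 + 1/(79/12) = 2 + 12/79 = 170/79
3 + 1/(170/79) = 3 + 79/170 = 589/170
0 + 1/(589/170) = 0 + 170/589 = 170/589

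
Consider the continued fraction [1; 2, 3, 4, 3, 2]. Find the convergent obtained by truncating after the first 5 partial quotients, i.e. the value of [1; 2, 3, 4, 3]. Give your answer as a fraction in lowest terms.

139/97

Starting at the tail and folding back:
Start with 3.
4 + 1/(3/1) = 4 + 1/3 = 13/3
3 + 1/(13/3) = 3 + 3/13 = 42/13
2 + 1/(42/13) = 2 + 13/42 = 97/42
1 + 1/(97/42) = 1 + 42/97 = 139/97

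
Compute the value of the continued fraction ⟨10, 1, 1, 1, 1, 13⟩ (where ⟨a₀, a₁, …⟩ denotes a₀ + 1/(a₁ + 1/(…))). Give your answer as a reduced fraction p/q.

721/68

Compute successive convergents:
a_0 = 10: 10/1
a_1 = 1: 11/1
a_2 = 1: 21/2
a_3 = 1: 32/3
a_4 = 1: 53/5
a_5 = 13: 721/68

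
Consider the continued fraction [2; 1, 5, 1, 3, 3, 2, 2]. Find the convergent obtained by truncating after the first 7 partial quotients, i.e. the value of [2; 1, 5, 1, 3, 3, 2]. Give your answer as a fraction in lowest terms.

Use the convergent recurrence hₖ = aₖ·hₖ₋₁ + hₖ₋₂ (and likewise for the denominators kₖ):
a_0 = 2: 2/1
a_1 = 1: 3/1
a_2 = 5: 17/6
a_3 = 1: 20/7
a_4 = 3: 77/27
a_5 = 3: 251/88
a_6 = 2: 579/203

579/203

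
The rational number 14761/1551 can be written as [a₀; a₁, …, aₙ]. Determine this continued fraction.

Apply division with remainder until the remainder is 0:
⌊14761/1551⌋ = 9, remainder 802
⌊1551/802⌋ = 1, remainder 749
⌊802/749⌋ = 1, remainder 53
⌊749/53⌋ = 14, remainder 7
⌊53/7⌋ = 7, remainder 4
⌊7/4⌋ = 1, remainder 3
⌊4/3⌋ = 1, remainder 1
⌊3/1⌋ = 3, remainder 0

[9; 1, 1, 14, 7, 1, 1, 3]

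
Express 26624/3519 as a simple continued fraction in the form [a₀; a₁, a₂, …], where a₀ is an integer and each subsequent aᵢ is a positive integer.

⌊26624/3519⌋ = 7, remainder 1991
⌊3519/1991⌋ = 1, remainder 1528
⌊1991/1528⌋ = 1, remainder 463
⌊1528/463⌋ = 3, remainder 139
⌊463/139⌋ = 3, remainder 46
⌊139/46⌋ = 3, remainder 1
⌊46/1⌋ = 46, remainder 0

[7; 1, 1, 3, 3, 3, 46]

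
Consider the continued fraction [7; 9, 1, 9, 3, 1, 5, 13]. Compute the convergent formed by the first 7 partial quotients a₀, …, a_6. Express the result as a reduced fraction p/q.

16595/2337

a_0 = 7: 7/1
a_1 = 9: 64/9
a_2 = 1: 71/10
a_3 = 9: 703/99
a_4 = 3: 2180/307
a_5 = 1: 2883/406
a_6 = 5: 16595/2337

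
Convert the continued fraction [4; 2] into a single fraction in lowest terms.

Collapse the nested fraction from the inside out:
Start with 2.
4 + 1/(2/1) = 4 + 1/2 = 9/2

9/2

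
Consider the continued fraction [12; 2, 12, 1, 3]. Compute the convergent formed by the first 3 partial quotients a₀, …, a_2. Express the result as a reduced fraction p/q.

Collapse the nested fraction from the inside out:
Start with 12.
2 + 1/(12/1) = 2 + 1/12 = 25/12
12 + 1/(25/12) = 12 + 12/25 = 312/25

312/25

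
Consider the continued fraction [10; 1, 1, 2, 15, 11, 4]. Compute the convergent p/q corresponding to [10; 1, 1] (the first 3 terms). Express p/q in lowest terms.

21/2

Collapse the nested fraction from the inside out:
Start with 1.
1 + 1/(1/1) = 1 + 1/1 = 2/1
10 + 1/(2/1) = 10 + 1/2 = 21/2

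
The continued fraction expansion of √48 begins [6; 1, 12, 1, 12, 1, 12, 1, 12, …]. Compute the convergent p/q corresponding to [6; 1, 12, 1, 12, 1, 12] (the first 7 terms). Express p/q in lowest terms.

Collapse the nested fraction from the inside out:
Start with 12.
1 + 1/(12/1) = 1 + 1/12 = 13/12
12 + 1/(13/12) = 12 + 12/13 = 168/13
1 + 1/(168/13) = 1 + 13/168 = 181/168
12 + 1/(181/168) = 12 + 168/181 = 2340/181
1 + 1/(2340/181) = 1 + 181/2340 = 2521/2340
6 + 1/(2521/2340) = 6 + 2340/2521 = 17466/2521

17466/2521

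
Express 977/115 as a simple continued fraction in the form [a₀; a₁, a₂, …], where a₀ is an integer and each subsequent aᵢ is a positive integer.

977 = 8·115 + 57, so a_0 = 8
115 = 2·57 + 1, so a_1 = 2
57 = 57·1 + 0, so a_2 = 57

[8; 2, 57]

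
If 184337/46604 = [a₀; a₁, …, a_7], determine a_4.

2

184337 = 3·46604 + 44525, so a_0 = 3
46604 = 1·44525 + 2079, so a_1 = 1
44525 = 21·2079 + 866, so a_2 = 21
2079 = 2·866 + 347, so a_3 = 2
866 = 2·347 + 172, so a_4 = 2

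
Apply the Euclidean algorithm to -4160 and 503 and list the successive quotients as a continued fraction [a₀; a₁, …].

[-9; 1, 2, 1, 2, 3, 6, 2]

-4160 ÷ 503 → quotient -9, remainder 367
503 ÷ 367 → quotient 1, remainder 136
367 ÷ 136 → quotient 2, remainder 95
136 ÷ 95 → quotient 1, remainder 41
95 ÷ 41 → quotient 2, remainder 13
41 ÷ 13 → quotient 3, remainder 2
13 ÷ 2 → quotient 6, remainder 1
2 ÷ 1 → quotient 2, remainder 0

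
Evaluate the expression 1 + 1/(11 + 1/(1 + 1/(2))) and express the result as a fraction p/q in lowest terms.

38/35

a_0 = 1: 1/1
a_1 = 11: 12/11
a_2 = 1: 13/12
a_3 = 2: 38/35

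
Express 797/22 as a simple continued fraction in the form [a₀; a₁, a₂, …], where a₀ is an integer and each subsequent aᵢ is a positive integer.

[36; 4, 2, 2]

Run the Euclidean algorithm, recording each quotient:
⌊797/22⌋ = 36, remainder 5
⌊22/5⌋ = 4, remainder 2
⌊5/2⌋ = 2, remainder 1
⌊2/1⌋ = 2, remainder 0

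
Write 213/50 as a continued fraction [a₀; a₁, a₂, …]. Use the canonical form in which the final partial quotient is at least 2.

[4; 3, 1, 5, 2]

213 ÷ 50 → quotient 4, remainder 13
50 ÷ 13 → quotient 3, remainder 11
13 ÷ 11 → quotient 1, remainder 2
11 ÷ 2 → quotient 5, remainder 1
2 ÷ 1 → quotient 2, remainder 0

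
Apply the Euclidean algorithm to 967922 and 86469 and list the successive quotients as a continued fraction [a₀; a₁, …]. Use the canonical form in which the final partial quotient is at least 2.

967922 = 11·86469 + 16763, so a_0 = 11
86469 = 5·16763 + 2654, so a_1 = 5
16763 = 6·2654 + 839, so a_2 = 6
2654 = 3·839 + 137, so a_3 = 3
839 = 6·137 + 17, so a_4 = 6
137 = 8·17 + 1, so a_5 = 8
17 = 17·1 + 0, so a_6 = 17

[11; 5, 6, 3, 6, 8, 17]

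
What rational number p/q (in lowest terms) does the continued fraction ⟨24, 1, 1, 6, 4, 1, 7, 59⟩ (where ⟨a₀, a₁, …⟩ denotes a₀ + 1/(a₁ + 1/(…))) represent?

a_0 = 24: 24/1
a_1 = 1: 25/1
a_2 = 1: 49/2
a_3 = 6: 319/13
a_4 = 4: 1325/54
a_5 = 1: 1644/67
a_6 = 7: 12833/523
a_7 = 59: 758791/30924

758791/30924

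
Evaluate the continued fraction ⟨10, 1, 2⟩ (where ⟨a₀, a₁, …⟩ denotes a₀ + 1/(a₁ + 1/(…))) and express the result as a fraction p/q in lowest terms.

a_0 = 10: 10/1
a_1 = 1: 11/1
a_2 = 2: 32/3

32/3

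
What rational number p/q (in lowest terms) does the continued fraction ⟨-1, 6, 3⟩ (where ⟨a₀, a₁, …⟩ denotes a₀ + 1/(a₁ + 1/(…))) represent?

Starting at the tail and folding back:
Start with 3.
6 + 1/(3/1) = 6 + 1/3 = 19/3
-1 + 1/(19/3) = -1 + 3/19 = -16/19

-16/19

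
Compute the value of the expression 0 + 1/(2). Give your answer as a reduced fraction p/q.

1/2

Compute successive convergents:
a_0 = 0: 0/1
a_1 = 2: 1/2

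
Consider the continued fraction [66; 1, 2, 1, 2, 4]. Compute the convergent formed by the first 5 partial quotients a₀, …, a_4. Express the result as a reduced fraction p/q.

Use the convergent recurrence hₖ = aₖ·hₖ₋₁ + hₖ₋₂ (and likewise for the denominators kₖ):
a_0 = 66: 66/1
a_1 = 1: 67/1
a_2 = 2: 200/3
a_3 = 1: 267/4
a_4 = 2: 734/11

734/11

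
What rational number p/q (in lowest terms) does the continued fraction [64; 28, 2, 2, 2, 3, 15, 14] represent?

16046515/250589

Start with 14.
15 + 1/(14/1) = 15 + 1/14 = 211/14
3 + 1/(211/14) = 3 + 14/211 = 647/211
2 + 1/(647/211) = 2 + 211/647 = 1505/647
2 + 1/(1505/647) = 2 + 647/1505 = 3657/1505
2 + 1/(3657/1505) = 2 + 1505/3657 = 8819/3657
28 + 1/(8819/3657) = 28 + 3657/8819 = 250589/8819
64 + 1/(250589/8819) = 64 + 8819/250589 = 16046515/250589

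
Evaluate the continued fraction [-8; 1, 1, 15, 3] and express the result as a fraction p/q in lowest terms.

Work from the innermost term outward:
Start with 3.
15 + 1/(3/1) = 15 + 1/3 = 46/3
1 + 1/(46/3) = 1 + 3/46 = 49/46
1 + 1/(49/46) = 1 + 46/49 = 95/49
-8 + 1/(95/49) = -8 + 49/95 = -711/95

-711/95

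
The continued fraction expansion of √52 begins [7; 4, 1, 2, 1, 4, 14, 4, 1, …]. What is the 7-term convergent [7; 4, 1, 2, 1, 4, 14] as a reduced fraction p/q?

9223/1279

Build up convergents one term at a time:
a_0 = 7: 7/1
a_1 = 4: 29/4
a_2 = 1: 36/5
a_3 = 2: 101/14
a_4 = 1: 137/19
a_5 = 4: 649/90
a_6 = 14: 9223/1279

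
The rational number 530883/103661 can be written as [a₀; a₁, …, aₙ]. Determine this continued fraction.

530883 ÷ 103661 → quotient 5, remainder 12578
103661 ÷ 12578 → quotient 8, remainder 3037
12578 ÷ 3037 → quotient 4, remainder 430
3037 ÷ 430 → quotient 7, remainder 27
430 ÷ 27 → quotient 15, remainder 25
27 ÷ 25 → quotient 1, remainder 2
25 ÷ 2 → quotient 12, remainder 1
2 ÷ 1 → quotient 2, remainder 0

[5; 8, 4, 7, 15, 1, 12, 2]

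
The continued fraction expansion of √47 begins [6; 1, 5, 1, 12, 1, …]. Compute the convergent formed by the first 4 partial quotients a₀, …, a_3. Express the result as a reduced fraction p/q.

48/7

a_0 = 6: 6/1
a_1 = 1: 7/1
a_2 = 5: 41/6
a_3 = 1: 48/7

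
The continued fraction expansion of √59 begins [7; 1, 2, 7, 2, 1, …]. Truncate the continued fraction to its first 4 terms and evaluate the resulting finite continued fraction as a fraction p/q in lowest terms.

169/22

a_0 = 7: 7/1
a_1 = 1: 8/1
a_2 = 2: 23/3
a_3 = 7: 169/22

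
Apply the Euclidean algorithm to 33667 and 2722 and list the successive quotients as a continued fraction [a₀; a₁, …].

[12; 2, 1, 2, 2, 47, 3]

Repeatedly divide and take the remainder:
33667 ÷ 2722 → quotient 12, remainder 1003
2722 ÷ 1003 → quotient 2, remainder 716
1003 ÷ 716 → quotient 1, remainder 287
716 ÷ 287 → quotient 2, remainder 142
287 ÷ 142 → quotient 2, remainder 3
142 ÷ 3 → quotient 47, remainder 1
3 ÷ 1 → quotient 3, remainder 0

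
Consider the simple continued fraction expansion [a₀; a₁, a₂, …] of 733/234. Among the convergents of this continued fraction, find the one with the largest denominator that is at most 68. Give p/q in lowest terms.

a_0 = 3: 3/1  (≤ bound)
a_1 = 7: 22/7  (≤ bound)
a_2 = 1: 25/8  (≤ bound)
a_3 = 1: 47/15  (≤ bound)
a_4 = 4: 213/68  (≤ bound)
a_5 = 1: 260/83  (> 68, stop)

213/68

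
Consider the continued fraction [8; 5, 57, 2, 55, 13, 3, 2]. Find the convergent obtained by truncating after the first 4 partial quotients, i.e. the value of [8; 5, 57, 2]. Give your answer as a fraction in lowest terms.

4731/577

Start with 2.
57 + 1/(2/1) = 57 + 1/2 = 115/2
5 + 1/(115/2) = 5 + 2/115 = 577/115
8 + 1/(577/115) = 8 + 115/577 = 4731/577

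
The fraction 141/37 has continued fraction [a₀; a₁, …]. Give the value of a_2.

4

141 = 3·37 + 30, so a_0 = 3
37 = 1·30 + 7, so a_1 = 1
30 = 4·7 + 2, so a_2 = 4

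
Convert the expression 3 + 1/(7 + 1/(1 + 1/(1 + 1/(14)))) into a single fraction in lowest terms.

Start with 14.
1 + 1/(14/1) = 1 + 1/14 = 15/14
1 + 1/(15/14) = 1 + 14/15 = 29/15
7 + 1/(29/15) = 7 + 15/29 = 218/29
3 + 1/(218/29) = 3 + 29/218 = 683/218

683/218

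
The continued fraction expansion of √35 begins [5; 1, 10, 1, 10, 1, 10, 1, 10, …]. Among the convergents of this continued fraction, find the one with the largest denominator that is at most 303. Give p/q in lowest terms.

846/143

a_0 = 5: 5/1  (≤ bound)
a_1 = 1: 6/1  (≤ bound)
a_2 = 10: 65/11  (≤ bound)
a_3 = 1: 71/12  (≤ bound)
a_4 = 10: 775/131  (≤ bound)
a_5 = 1: 846/143  (≤ bound)
a_6 = 10: 9235/1561  (> 303, stop)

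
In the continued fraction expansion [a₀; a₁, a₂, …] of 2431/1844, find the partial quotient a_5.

5

⌊2431/1844⌋ = 1, remainder 587
⌊1844/587⌋ = 3, remainder 83
⌊587/83⌋ = 7, remainder 6
⌊83/6⌋ = 13, remainder 5
⌊6/5⌋ = 1, remainder 1
⌊5/1⌋ = 5, remainder 0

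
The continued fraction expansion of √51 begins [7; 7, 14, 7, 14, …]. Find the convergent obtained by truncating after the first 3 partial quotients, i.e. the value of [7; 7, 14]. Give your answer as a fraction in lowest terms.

707/99

Compute successive convergents:
a_0 = 7: 7/1
a_1 = 7: 50/7
a_2 = 14: 707/99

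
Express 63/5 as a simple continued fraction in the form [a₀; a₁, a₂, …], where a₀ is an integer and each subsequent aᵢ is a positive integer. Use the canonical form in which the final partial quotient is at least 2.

[12; 1, 1, 2]

⌊63/5⌋ = 12, remainder 3
⌊5/3⌋ = 1, remainder 2
⌊3/2⌋ = 1, remainder 1
⌊2/1⌋ = 2, remainder 0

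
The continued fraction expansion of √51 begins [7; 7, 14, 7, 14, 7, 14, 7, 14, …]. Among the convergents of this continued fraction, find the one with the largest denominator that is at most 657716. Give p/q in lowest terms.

a_0 = 7: 7/1  (≤ bound)
a_1 = 7: 50/7  (≤ bound)
a_2 = 14: 707/99  (≤ bound)
a_3 = 7: 4999/700  (≤ bound)
a_4 = 14: 70693/9899  (≤ bound)
a_5 = 7: 499850/69993  (≤ bound)
a_6 = 14: 7068593/989801  (> 657716, stop)

499850/69993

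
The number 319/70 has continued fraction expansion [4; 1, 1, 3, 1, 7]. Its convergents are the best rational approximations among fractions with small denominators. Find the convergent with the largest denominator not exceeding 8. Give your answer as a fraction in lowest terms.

a_0 = 4: 4/1  (≤ bound)
a_1 = 1: 5/1  (≤ bound)
a_2 = 1: 9/2  (≤ bound)
a_3 = 3: 32/7  (≤ bound)
a_4 = 1: 41/9  (> 8, stop)

32/7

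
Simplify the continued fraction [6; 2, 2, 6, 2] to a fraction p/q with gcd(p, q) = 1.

a_0 = 6: 6/1
a_1 = 2: 13/2
a_2 = 2: 32/5
a_3 = 6: 205/32
a_4 = 2: 442/69

442/69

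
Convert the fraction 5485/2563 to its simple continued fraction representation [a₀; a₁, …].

[2; 7, 7, 5, 1, 1, 4]

5485 ÷ 2563 → quotient 2, remainder 359
2563 ÷ 359 → quotient 7, remainder 50
359 ÷ 50 → quotient 7, remainder 9
50 ÷ 9 → quotient 5, remainder 5
9 ÷ 5 → quotient 1, remainder 4
5 ÷ 4 → quotient 1, remainder 1
4 ÷ 1 → quotient 4, remainder 0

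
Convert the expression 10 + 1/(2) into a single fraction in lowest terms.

21/2

Collapse the nested fraction from the inside out:
Start with 2.
10 + 1/(2/1) = 10 + 1/2 = 21/2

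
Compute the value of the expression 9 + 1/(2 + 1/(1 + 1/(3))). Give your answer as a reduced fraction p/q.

Build up convergents one term at a time:
a_0 = 9: 9/1
a_1 = 2: 19/2
a_2 = 1: 28/3
a_3 = 3: 103/11

103/11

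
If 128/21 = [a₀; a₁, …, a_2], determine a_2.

2

128 ÷ 21 → quotient 6, remainder 2
21 ÷ 2 → quotient 10, remainder 1
2 ÷ 1 → quotient 2, remainder 0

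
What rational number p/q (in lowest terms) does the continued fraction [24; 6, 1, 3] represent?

652/27

Start with 3.
1 + 1/(3/1) = 1 + 1/3 = 4/3
6 + 1/(4/3) = 6 + 3/4 = 27/4
24 + 1/(27/4) = 24 + 4/27 = 652/27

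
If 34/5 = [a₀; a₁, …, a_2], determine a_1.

Run the Euclidean algorithm, recording each quotient:
34 = 6·5 + 4, so a_0 = 6
5 = 1·4 + 1, so a_1 = 1

1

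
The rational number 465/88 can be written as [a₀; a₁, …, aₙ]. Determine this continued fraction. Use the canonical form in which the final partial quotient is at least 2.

[5; 3, 1, 1, 12]

Apply division with remainder until the remainder is 0:
⌊465/88⌋ = 5, remainder 25
⌊88/25⌋ = 3, remainder 13
⌊25/13⌋ = 1, remainder 12
⌊13/12⌋ = 1, remainder 1
⌊12/1⌋ = 12, remainder 0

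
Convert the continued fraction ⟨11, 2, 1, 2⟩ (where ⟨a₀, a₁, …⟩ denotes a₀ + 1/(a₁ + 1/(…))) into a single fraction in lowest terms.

91/8

Starting at the tail and folding back:
Start with 2.
1 + 1/(2/1) = 1 + 1/2 = 3/2
2 + 1/(3/2) = 2 + 2/3 = 8/3
11 + 1/(8/3) = 11 + 3/8 = 91/8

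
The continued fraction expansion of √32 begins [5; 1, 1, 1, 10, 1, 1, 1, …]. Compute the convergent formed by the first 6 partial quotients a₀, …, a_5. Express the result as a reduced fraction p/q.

198/35

a_0 = 5: 5/1
a_1 = 1: 6/1
a_2 = 1: 11/2
a_3 = 1: 17/3
a_4 = 10: 181/32
a_5 = 1: 198/35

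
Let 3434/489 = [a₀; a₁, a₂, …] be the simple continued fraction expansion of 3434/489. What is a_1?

44

3434 = 7·489 + 11, so a_0 = 7
489 = 44·11 + 5, so a_1 = 44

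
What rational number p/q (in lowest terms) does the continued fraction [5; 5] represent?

a_0 = 5: 5/1
a_1 = 5: 26/5

26/5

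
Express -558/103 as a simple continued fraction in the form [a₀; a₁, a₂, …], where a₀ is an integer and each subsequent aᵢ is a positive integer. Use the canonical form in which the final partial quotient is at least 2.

[-6; 1, 1, 2, 1, 1, 8]

Apply division with remainder until the remainder is 0:
⌊-558/103⌋ = -6, remainder 60
⌊103/60⌋ = 1, remainder 43
⌊60/43⌋ = 1, remainder 17
⌊43/17⌋ = 2, remainder 9
⌊17/9⌋ = 1, remainder 8
⌊9/8⌋ = 1, remainder 1
⌊8/1⌋ = 8, remainder 0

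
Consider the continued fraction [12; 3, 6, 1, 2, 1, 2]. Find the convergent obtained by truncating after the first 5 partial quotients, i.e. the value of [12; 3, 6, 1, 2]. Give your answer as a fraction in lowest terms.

776/63

Use the convergent recurrence hₖ = aₖ·hₖ₋₁ + hₖ₋₂ (and likewise for the denominators kₖ):
a_0 = 12: 12/1
a_1 = 3: 37/3
a_2 = 6: 234/19
a_3 = 1: 271/22
a_4 = 2: 776/63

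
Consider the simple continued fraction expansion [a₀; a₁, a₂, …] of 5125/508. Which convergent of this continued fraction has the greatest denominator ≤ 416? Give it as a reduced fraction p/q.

List convergents until the denominator exceeds the bound:
a_0 = 10: 10/1  (≤ bound)
a_1 = 11: 111/11  (≤ bound)
a_2 = 3: 343/34  (≤ bound)
a_3 = 2: 797/79  (≤ bound)
a_4 = 6: 5125/508  (> 416, stop)

797/79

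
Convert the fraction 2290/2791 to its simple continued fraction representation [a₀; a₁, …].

[0; 1, 4, 1, 1, 3, 35, 2]

⌊2290/2791⌋ = 0, remainder 2290
⌊2791/2290⌋ = 1, remainder 501
⌊2290/501⌋ = 4, remainder 286
⌊501/286⌋ = 1, remainder 215
⌊286/215⌋ = 1, remainder 71
⌊215/71⌋ = 3, remainder 2
⌊71/2⌋ = 35, remainder 1
⌊2/1⌋ = 2, remainder 0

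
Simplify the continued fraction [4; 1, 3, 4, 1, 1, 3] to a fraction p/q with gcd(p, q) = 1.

Start with 3.
1 + 1/(3/1) = 1 + 1/3 = 4/3
1 + 1/(4/3) = 1 + 3/4 = 7/4
4 + 1/(7/4) = 4 + 4/7 = 32/7
3 + 1/(32/7) = 3 + 7/32 = 103/32
1 + 1/(103/32) = 1 + 32/103 = 135/103
4 + 1/(135/103) = 4 + 103/135 = 643/135

643/135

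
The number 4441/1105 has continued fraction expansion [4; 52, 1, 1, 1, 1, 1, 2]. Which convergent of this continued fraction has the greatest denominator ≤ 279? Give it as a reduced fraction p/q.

1057/263

a_0 = 4: 4/1  (≤ bound)
a_1 = 52: 209/52  (≤ bound)
a_2 = 1: 213/53  (≤ bound)
a_3 = 1: 422/105  (≤ bound)
a_4 = 1: 635/158  (≤ bound)
a_5 = 1: 1057/263  (≤ bound)
a_6 = 1: 1692/421  (> 279, stop)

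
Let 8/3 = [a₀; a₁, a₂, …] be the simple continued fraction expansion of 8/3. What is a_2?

2

Run the Euclidean algorithm, recording each quotient:
8 = 2·3 + 2, so a_0 = 2
3 = 1·2 + 1, so a_1 = 1
2 = 2·1 + 0, so a_2 = 2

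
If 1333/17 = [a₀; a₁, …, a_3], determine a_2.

1333 = 78·17 + 7, so a_0 = 78
17 = 2·7 + 3, so a_1 = 2
7 = 2·3 + 1, so a_2 = 2

2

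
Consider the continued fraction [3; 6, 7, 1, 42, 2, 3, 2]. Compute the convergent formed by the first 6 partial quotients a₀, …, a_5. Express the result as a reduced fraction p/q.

Starting at the tail and folding back:
Start with 2.
42 + 1/(2/1) = 42 + 1/2 = 85/2
1 + 1/(85/2) = 1 + 2/85 = 87/85
7 + 1/(87/85) = 7 + 85/87 = 694/87
6 + 1/(694/87) = 6 + 87/694 = 4251/694
3 + 1/(4251/694) = 3 + 694/4251 = 13447/4251

13447/4251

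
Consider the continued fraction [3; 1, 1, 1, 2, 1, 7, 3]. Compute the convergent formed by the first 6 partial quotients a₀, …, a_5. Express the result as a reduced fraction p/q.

40/11

Use the convergent recurrence hₖ = aₖ·hₖ₋₁ + hₖ₋₂ (and likewise for the denominators kₖ):
a_0 = 3: 3/1
a_1 = 1: 4/1
a_2 = 1: 7/2
a_3 = 1: 11/3
a_4 = 2: 29/8
a_5 = 1: 40/11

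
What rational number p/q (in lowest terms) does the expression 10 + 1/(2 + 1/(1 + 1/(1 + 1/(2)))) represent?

Work from the innermost term outward:
Start with 2.
1 + 1/(2/1) = 1 + 1/2 = 3/2
1 + 1/(3/2) = 1 + 2/3 = 5/3
2 + 1/(5/3) = 2 + 3/5 = 13/5
10 + 1/(13/5) = 10 + 5/13 = 135/13

135/13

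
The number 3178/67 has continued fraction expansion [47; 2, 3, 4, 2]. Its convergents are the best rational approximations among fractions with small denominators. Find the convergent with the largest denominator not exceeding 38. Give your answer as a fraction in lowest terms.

1423/30

a_0 = 47: 47/1  (≤ bound)
a_1 = 2: 95/2  (≤ bound)
a_2 = 3: 332/7  (≤ bound)
a_3 = 4: 1423/30  (≤ bound)
a_4 = 2: 3178/67  (> 38, stop)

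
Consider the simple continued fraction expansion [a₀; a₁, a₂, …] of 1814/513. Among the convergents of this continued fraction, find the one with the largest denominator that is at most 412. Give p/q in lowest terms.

343/97

List convergents until the denominator exceeds the bound:
a_0 = 3: 3/1  (≤ bound)
a_1 = 1: 4/1  (≤ bound)
a_2 = 1: 7/2  (≤ bound)
a_3 = 6: 46/13  (≤ bound)
a_4 = 2: 99/28  (≤ bound)
a_5 = 3: 343/97  (≤ bound)
a_6 = 5: 1814/513  (> 412, stop)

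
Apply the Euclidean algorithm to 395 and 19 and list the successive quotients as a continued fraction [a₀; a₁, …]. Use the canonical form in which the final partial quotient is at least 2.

[20; 1, 3, 1, 3]

⌊395/19⌋ = 20, remainder 15
⌊19/15⌋ = 1, remainder 4
⌊15/4⌋ = 3, remainder 3
⌊4/3⌋ = 1, remainder 1
⌊3/1⌋ = 3, remainder 0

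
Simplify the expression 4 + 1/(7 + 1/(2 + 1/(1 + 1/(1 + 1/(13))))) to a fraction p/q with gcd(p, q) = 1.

2080/503

a_0 = 4: 4/1
a_1 = 7: 29/7
a_2 = 2: 62/15
a_3 = 1: 91/22
a_4 = 1: 153/37
a_5 = 13: 2080/503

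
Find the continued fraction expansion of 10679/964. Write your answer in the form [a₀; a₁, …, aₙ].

Repeatedly divide and take the remainder:
10679 ÷ 964 → quotient 11, remainder 75
964 ÷ 75 → quotient 12, remainder 64
75 ÷ 64 → quotient 1, remainder 11
64 ÷ 11 → quotient 5, remainder 9
11 ÷ 9 → quotient 1, remainder 2
9 ÷ 2 → quotient 4, remainder 1
2 ÷ 1 → quotient 2, remainder 0

[11; 12, 1, 5, 1, 4, 2]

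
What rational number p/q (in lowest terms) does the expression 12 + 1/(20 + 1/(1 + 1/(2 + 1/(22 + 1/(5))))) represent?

Use the convergent recurrence hₖ = aₖ·hₖ₋₁ + hₖ₋₂ (and likewise for the denominators kₖ):
a_0 = 12: 12/1
a_1 = 20: 241/20
a_2 = 1: 253/21
a_3 = 2: 747/62
a_4 = 22: 16687/1385
a_5 = 5: 84182/6987

84182/6987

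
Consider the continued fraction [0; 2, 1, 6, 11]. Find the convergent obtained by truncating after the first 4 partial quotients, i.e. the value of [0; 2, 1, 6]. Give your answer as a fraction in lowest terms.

a_0 = 0: 0/1
a_1 = 2: 1/2
a_2 = 1: 1/3
a_3 = 6: 7/20

7/20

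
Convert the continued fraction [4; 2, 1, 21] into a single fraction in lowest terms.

Start with 21.
1 + 1/(21/1) = 1 + 1/21 = 22/21
2 + 1/(22/21) = 2 + 21/22 = 65/22
4 + 1/(65/22) = 4 + 22/65 = 282/65

282/65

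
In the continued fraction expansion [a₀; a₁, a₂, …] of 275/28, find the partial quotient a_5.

2

⌊275/28⌋ = 9, remainder 23
⌊28/23⌋ = 1, remainder 5
⌊23/5⌋ = 4, remainder 3
⌊5/3⌋ = 1, remainder 2
⌊3/2⌋ = 1, remainder 1
⌊2/1⌋ = 2, remainder 0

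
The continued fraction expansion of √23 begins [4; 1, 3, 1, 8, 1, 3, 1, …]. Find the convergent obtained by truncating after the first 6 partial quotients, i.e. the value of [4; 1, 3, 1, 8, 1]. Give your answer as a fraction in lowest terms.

Start with 1.
8 + 1/(1/1) = 8 + 1/1 = 9/1
1 + 1/(9/1) = 1 + 1/9 = 10/9
3 + 1/(10/9) = 3 + 9/10 = 39/10
1 + 1/(39/10) = 1 + 10/39 = 49/39
4 + 1/(49/39) = 4 + 39/49 = 235/49

235/49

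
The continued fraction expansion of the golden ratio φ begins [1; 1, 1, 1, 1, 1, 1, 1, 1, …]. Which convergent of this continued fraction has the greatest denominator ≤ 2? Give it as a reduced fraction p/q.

3/2

a_0 = 1: 1/1  (≤ bound)
a_1 = 1: 2/1  (≤ bound)
a_2 = 1: 3/2  (≤ bound)
a_3 = 1: 5/3  (> 2, stop)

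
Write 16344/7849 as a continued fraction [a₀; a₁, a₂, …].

Repeatedly divide and take the remainder:
16344 = 2·7849 + 646, so a_0 = 2
7849 = 12·646 + 97, so a_1 = 12
646 = 6·97 + 64, so a_2 = 6
97 = 1·64 + 33, so a_3 = 1
64 = 1·33 + 31, so a_4 = 1
33 = 1·31 + 2, so a_5 = 1
31 = 15·2 + 1, so a_6 = 15
2 = 2·1 + 0, so a_7 = 2

[2; 12, 6, 1, 1, 1, 15, 2]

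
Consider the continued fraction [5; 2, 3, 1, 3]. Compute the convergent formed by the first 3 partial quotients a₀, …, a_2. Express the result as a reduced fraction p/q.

Build up convergents one term at a time:
a_0 = 5: 5/1
a_1 = 2: 11/2
a_2 = 3: 38/7

38/7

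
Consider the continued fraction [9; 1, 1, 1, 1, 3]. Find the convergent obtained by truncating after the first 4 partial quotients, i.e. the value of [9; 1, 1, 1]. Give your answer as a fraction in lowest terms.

Start with 1.
1 + 1/(1/1) = 1 + 1/1 = 2/1
1 + 1/(2/1) = 1 + 1/2 = 3/2
9 + 1/(3/2) = 9 + 2/3 = 29/3

29/3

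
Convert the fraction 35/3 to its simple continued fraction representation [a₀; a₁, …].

35 = 11·3 + 2, so a_0 = 11
3 = 1·2 + 1, so a_1 = 1
2 = 2·1 + 0, so a_2 = 2

[11; 1, 2]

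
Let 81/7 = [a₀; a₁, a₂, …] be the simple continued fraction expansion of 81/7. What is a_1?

1

⌊81/7⌋ = 11, remainder 4
⌊7/4⌋ = 1, remainder 3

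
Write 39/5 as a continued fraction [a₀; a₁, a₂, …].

[7; 1, 4]

39 = 7·5 + 4, so a_0 = 7
5 = 1·4 + 1, so a_1 = 1
4 = 4·1 + 0, so a_2 = 4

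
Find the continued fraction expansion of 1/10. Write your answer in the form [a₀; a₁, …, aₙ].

[0; 10]

Apply division with remainder until the remainder is 0:
1 = 0·10 + 1, so a_0 = 0
10 = 10·1 + 0, so a_1 = 10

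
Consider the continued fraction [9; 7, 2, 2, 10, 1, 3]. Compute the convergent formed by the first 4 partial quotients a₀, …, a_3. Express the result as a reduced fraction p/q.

338/37

Start with 2.
2 + 1/(2/1) = 2 + 1/2 = 5/2
7 + 1/(5/2) = 7 + 2/5 = 37/5
9 + 1/(37/5) = 9 + 5/37 = 338/37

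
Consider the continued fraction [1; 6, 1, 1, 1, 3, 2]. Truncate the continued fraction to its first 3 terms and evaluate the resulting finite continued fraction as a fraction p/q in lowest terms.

Start with 1.
6 + 1/(1/1) = 6 + 1/1 = 7/1
1 + 1/(7/1) = 1 + 1/7 = 8/7

8/7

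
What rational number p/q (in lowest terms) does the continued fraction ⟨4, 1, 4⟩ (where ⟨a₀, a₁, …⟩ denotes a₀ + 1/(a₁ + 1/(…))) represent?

24/5

Start with 4.
1 + 1/(4/1) = 1 + 1/4 = 5/4
4 + 1/(5/4) = 4 + 4/5 = 24/5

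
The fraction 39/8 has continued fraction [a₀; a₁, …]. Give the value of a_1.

39 ÷ 8 → quotient 4, remainder 7
8 ÷ 7 → quotient 1, remainder 1

1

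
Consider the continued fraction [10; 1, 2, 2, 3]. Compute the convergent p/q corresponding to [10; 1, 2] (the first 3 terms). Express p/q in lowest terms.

32/3

Collapse the nested fraction from the inside out:
Start with 2.
1 + 1/(2/1) = 1 + 1/2 = 3/2
10 + 1/(3/2) = 10 + 2/3 = 32/3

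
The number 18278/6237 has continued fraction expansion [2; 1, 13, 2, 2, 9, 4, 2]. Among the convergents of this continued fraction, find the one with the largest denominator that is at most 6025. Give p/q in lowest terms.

a_0 = 2: 2/1  (≤ bound)
a_1 = 1: 3/1  (≤ bound)
a_2 = 13: 41/14  (≤ bound)
a_3 = 2: 85/29  (≤ bound)
a_4 = 2: 211/72  (≤ bound)
a_5 = 9: 1984/677  (≤ bound)
a_6 = 4: 8147/2780  (≤ bound)
a_7 = 2: 18278/6237  (> 6025, stop)

8147/2780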